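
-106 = -106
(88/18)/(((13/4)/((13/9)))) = 176/81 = 2.17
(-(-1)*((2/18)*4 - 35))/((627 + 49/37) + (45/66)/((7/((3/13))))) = -23037014/418897449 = -0.05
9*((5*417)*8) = 150120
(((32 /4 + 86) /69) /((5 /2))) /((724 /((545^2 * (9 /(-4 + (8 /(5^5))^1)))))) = -8725109375 /17334732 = -503.33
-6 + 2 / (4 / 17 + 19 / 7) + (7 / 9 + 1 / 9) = -4.43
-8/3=-2.67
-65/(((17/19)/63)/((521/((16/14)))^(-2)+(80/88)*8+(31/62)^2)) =-48933836350425/1421265076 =-34429.77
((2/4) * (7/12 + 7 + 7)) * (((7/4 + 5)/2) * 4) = 1575/16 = 98.44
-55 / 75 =-11 / 15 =-0.73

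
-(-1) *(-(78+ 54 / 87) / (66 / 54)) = -20520 / 319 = -64.33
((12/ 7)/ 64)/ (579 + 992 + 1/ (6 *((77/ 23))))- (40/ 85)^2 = -371593789/ 1678107400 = -0.22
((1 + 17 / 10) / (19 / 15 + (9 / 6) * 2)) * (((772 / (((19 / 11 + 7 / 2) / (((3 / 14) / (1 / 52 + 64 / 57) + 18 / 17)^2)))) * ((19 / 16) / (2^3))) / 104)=51479608408231113 / 248400472797568000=0.21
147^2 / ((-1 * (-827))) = 21609 / 827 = 26.13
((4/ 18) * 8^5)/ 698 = 32768/ 3141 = 10.43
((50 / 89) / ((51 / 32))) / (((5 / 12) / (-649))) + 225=-490295 / 1513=-324.05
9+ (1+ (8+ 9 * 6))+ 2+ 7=81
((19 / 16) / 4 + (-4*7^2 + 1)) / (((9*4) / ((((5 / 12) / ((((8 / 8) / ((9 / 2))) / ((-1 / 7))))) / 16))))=62305 / 688128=0.09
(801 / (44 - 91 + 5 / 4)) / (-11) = 1068 / 671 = 1.59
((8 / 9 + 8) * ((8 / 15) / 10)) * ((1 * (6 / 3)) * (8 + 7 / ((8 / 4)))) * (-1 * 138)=-67712 / 45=-1504.71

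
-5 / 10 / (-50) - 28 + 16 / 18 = -24391 / 900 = -27.10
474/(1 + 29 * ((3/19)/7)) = 31521/110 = 286.55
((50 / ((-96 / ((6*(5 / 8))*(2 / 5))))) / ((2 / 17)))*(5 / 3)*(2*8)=-2125 / 12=-177.08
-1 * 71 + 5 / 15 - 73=-431 / 3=-143.67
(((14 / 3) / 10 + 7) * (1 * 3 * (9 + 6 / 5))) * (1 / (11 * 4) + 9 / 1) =566916 / 275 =2061.51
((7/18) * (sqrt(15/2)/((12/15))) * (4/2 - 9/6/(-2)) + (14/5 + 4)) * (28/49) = 55 * sqrt(30)/144 + 136/35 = 5.98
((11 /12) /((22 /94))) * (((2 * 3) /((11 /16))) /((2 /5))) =940 /11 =85.45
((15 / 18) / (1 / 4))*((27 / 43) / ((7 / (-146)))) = -43.65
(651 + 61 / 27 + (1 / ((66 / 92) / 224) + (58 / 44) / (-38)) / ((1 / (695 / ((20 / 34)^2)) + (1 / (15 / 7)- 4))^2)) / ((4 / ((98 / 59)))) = 281.66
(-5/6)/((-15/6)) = 1/3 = 0.33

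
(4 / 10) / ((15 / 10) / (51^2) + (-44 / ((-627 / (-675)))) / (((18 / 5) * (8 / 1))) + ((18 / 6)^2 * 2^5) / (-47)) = -6193848 / 120343675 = -0.05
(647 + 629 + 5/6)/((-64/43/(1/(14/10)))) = -1647115/2688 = -612.77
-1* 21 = -21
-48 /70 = -24 /35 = -0.69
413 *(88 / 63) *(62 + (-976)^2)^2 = 523537719306272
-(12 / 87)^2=-16 / 841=-0.02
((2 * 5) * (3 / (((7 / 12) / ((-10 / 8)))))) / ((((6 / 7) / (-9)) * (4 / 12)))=2025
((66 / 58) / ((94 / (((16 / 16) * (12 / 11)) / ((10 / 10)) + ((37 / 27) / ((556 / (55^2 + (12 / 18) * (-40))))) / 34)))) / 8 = 22035653 / 11130977664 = 0.00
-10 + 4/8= -19/2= -9.50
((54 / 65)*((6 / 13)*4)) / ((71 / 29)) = 37584 / 59995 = 0.63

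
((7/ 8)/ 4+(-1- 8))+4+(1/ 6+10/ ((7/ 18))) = 14179/ 672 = 21.10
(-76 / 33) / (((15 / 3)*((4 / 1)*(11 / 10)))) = -38 / 363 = -0.10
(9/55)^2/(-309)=-27/311575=-0.00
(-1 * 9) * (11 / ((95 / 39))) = -3861 / 95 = -40.64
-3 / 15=-1 / 5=-0.20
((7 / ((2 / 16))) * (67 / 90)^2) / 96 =31423 / 97200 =0.32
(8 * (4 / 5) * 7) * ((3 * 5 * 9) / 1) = 6048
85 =85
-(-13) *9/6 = 39/2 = 19.50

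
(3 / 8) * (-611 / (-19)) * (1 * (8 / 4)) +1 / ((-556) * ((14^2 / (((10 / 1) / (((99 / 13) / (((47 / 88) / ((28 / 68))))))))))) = 1522716193219 / 63135027648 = 24.12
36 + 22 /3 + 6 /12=263 /6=43.83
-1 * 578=-578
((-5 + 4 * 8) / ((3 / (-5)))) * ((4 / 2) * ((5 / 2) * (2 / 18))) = -25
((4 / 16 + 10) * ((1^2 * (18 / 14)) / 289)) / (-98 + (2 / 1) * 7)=-123 / 226576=-0.00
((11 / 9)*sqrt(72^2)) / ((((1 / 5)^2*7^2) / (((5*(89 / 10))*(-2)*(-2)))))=391600 / 49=7991.84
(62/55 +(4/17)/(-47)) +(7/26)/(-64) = 81757537/73124480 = 1.12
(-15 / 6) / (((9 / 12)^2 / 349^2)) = -4872040 / 9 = -541337.78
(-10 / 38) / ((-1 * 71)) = 5 / 1349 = 0.00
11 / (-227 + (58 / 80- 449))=-440 / 27011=-0.02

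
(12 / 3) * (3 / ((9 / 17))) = 68 / 3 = 22.67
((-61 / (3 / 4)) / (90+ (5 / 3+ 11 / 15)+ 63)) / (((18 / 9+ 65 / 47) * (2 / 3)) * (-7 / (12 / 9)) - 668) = 22936 / 29792511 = 0.00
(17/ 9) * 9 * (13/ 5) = 221/ 5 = 44.20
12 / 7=1.71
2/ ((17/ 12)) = 24/ 17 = 1.41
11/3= 3.67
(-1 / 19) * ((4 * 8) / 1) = -32 / 19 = -1.68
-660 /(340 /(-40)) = 1320 /17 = 77.65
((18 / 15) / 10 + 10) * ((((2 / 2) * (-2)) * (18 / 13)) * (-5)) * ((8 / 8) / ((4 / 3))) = 6831 / 65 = 105.09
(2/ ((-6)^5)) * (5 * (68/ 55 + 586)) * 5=-26915/ 7128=-3.78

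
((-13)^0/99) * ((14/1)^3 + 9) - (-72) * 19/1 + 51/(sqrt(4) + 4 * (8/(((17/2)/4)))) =40159483/28710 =1398.80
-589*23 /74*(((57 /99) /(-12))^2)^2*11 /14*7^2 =-12358210109 /330864196608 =-0.04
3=3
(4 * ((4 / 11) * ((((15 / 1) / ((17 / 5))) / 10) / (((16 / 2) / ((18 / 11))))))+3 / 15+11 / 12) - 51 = -6140401 / 123420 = -49.75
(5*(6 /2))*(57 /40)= 171 /8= 21.38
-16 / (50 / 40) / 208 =-4 / 65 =-0.06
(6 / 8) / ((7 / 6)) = 9 / 14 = 0.64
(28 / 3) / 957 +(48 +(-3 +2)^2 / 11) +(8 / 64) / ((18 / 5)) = 245683 / 5104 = 48.14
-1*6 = -6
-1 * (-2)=2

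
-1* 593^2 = -351649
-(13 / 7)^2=-169 / 49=-3.45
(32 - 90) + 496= 438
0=0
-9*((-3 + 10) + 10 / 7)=-531 / 7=-75.86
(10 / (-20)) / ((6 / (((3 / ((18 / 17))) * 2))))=-17 / 36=-0.47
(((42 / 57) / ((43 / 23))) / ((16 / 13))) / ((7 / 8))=299 / 817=0.37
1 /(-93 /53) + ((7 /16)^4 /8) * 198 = 8212375 /24379392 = 0.34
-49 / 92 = -0.53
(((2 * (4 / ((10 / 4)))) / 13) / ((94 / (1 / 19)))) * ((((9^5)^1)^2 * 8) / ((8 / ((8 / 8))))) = 27894275208 / 58045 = 480562.93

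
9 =9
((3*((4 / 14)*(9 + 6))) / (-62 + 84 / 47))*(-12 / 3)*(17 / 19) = 28764 / 37639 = 0.76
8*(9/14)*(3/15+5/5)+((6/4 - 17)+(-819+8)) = -57423/70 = -820.33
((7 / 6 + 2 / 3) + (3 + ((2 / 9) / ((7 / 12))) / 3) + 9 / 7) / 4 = 787 / 504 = 1.56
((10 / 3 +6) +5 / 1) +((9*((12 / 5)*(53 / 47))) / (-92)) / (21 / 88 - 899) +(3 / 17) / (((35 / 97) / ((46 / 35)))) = 79995735191203 / 5341448253225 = 14.98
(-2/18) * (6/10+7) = -0.84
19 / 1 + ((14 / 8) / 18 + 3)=1591 / 72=22.10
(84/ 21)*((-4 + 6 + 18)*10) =800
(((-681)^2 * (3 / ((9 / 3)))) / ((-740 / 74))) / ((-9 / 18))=463761 / 5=92752.20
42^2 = 1764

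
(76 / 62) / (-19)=-2 / 31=-0.06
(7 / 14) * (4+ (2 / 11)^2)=244 / 121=2.02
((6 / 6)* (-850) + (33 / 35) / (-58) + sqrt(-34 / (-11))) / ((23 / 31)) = -53491523 / 46690 + 31* sqrt(374) / 253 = -1143.30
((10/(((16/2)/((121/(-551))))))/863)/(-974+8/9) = 5445/16658171416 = 0.00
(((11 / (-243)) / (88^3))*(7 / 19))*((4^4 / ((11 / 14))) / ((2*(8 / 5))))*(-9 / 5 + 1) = 49 / 24580908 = 0.00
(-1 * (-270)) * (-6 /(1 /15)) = -24300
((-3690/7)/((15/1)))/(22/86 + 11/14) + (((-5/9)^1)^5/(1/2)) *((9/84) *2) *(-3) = -323224079/9598743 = -33.67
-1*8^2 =-64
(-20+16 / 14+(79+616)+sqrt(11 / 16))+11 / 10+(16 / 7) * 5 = sqrt(11) / 4+48207 / 70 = 689.50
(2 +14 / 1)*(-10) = -160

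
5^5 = 3125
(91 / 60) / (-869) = -91 / 52140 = -0.00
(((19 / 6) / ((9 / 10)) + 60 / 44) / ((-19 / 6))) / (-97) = 2900 / 182457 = 0.02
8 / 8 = 1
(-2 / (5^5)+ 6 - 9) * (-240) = 450096 / 625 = 720.15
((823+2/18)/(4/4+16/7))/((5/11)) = 570416/1035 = 551.13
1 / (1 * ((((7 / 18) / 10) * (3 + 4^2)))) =180 / 133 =1.35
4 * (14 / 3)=56 / 3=18.67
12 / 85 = 0.14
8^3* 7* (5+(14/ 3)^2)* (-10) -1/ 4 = -34549769/ 36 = -959715.81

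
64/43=1.49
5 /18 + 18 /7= 359 /126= 2.85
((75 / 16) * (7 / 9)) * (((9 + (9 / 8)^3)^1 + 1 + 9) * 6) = 446.77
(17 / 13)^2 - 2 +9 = 8.71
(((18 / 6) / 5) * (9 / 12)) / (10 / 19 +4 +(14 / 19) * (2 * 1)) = 3 / 40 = 0.08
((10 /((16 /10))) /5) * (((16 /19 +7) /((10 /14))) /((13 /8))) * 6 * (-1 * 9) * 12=-1351728 /247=-5472.58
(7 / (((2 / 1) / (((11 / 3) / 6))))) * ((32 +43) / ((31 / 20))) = 9625 / 93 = 103.49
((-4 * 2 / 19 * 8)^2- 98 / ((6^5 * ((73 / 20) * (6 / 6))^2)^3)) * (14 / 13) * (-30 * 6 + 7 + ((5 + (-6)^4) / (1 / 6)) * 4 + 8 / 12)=23199580449181775072284095595 / 61144554647011026391434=379421.86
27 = 27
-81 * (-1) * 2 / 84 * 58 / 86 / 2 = 783 / 1204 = 0.65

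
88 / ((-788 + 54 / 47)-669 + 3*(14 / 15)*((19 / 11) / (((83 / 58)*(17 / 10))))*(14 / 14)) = -64194856 / 1060574193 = -0.06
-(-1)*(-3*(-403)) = 1209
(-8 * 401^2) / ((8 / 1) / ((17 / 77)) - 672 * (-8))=-2733617 / 11501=-237.69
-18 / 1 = -18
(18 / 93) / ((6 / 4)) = 0.13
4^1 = 4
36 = 36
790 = 790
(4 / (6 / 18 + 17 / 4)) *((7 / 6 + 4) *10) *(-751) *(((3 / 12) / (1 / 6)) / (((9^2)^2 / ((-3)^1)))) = 186248 / 8019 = 23.23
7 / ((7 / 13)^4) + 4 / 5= 144177 / 1715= 84.07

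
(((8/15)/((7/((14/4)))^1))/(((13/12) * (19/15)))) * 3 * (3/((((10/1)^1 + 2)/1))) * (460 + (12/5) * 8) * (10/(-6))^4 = 538.91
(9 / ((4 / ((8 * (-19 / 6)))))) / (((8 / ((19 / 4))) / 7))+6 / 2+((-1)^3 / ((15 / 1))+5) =-109907 / 480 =-228.97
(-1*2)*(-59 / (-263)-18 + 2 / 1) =8298 / 263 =31.55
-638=-638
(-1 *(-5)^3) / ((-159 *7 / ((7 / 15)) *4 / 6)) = -25 / 318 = -0.08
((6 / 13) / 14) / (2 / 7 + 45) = 3 / 4121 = 0.00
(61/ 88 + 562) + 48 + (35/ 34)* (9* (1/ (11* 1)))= 914857/ 1496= 611.54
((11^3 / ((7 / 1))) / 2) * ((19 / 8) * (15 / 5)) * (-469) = -5083089 / 16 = -317693.06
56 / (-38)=-28 / 19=-1.47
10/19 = 0.53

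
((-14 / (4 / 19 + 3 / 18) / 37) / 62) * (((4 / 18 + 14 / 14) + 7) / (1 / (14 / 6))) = -3724 / 11997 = -0.31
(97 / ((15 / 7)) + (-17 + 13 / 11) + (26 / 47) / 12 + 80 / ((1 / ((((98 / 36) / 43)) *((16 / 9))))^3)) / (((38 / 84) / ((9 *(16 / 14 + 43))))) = 35063311896277153 / 1348453428795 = 26002.61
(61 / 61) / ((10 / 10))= 1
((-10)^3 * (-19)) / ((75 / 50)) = 38000 / 3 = 12666.67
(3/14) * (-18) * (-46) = 1242/7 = 177.43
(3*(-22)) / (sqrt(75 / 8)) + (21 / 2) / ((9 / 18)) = 21- 44*sqrt(6) / 5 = -0.56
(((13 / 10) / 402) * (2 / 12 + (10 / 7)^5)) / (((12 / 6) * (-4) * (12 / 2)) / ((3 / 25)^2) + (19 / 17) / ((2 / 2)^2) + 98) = -136314347 / 22288734144600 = -0.00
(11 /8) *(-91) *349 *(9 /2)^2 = -28297269 /32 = -884289.66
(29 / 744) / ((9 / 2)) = 29 / 3348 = 0.01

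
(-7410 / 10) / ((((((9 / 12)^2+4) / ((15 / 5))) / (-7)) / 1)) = 248976 / 73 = 3410.63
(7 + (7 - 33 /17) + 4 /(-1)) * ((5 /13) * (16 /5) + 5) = 11097 /221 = 50.21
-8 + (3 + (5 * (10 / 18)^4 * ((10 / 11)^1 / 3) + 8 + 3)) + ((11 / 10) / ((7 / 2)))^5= 6.15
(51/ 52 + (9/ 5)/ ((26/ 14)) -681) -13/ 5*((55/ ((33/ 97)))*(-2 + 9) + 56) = -226019/ 60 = -3766.98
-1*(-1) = 1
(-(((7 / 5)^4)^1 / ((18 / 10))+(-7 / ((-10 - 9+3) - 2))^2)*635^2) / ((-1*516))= 1492916369 / 835920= 1785.96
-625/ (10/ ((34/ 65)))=-425/ 13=-32.69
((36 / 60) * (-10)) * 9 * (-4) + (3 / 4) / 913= 788835 / 3652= 216.00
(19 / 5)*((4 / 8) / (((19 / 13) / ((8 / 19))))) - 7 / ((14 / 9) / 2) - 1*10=-1753 / 95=-18.45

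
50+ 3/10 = 503/10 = 50.30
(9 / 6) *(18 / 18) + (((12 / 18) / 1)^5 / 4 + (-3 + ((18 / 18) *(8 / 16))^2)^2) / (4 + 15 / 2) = 96599 / 44712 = 2.16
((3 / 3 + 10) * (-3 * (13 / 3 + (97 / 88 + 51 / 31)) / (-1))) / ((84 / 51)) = 985133 / 6944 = 141.87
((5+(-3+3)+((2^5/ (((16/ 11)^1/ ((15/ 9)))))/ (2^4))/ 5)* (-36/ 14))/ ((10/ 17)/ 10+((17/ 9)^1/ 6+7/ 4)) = -180387/ 27293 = -6.61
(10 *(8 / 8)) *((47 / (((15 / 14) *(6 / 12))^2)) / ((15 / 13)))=958048 / 675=1419.33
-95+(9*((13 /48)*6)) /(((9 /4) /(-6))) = -134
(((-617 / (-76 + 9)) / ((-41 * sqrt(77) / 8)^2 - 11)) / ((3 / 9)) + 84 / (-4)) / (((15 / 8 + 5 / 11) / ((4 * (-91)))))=175699273568 / 53580235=3279.18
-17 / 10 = -1.70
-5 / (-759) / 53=5 / 40227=0.00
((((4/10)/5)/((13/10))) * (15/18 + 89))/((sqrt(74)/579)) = 104027 * sqrt(74)/2405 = 372.09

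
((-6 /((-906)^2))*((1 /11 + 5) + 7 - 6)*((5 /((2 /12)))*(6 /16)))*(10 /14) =-5025 /14045416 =-0.00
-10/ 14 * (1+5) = -30/ 7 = -4.29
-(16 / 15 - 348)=5204 / 15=346.93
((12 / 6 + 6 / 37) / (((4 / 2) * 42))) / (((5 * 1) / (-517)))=-2068 / 777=-2.66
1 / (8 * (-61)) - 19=-19.00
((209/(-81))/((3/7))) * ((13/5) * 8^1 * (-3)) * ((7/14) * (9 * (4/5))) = 304304/225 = 1352.46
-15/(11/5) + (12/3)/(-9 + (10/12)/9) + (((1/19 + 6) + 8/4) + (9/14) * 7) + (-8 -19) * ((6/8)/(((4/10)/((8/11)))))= -6339921/201058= -31.53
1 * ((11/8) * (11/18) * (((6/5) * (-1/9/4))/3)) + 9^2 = 1049639/12960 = 80.99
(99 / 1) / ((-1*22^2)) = -0.20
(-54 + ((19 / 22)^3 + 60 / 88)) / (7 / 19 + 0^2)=-10656587 / 74536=-142.97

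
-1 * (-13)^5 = 371293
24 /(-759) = -8 /253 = -0.03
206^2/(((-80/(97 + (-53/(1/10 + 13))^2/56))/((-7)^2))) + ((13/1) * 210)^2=3380081225031/686440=4924073.81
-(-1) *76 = 76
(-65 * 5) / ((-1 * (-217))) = -325 / 217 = -1.50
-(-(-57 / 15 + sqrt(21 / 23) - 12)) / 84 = -79 / 420 + sqrt(483) / 1932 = -0.18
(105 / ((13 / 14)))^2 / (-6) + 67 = -2064.07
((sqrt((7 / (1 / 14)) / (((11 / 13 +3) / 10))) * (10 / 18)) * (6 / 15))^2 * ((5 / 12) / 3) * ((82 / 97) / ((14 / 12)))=29848 / 23571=1.27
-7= -7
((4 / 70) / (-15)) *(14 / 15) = -4 / 1125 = -0.00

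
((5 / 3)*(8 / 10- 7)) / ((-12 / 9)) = 31 / 4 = 7.75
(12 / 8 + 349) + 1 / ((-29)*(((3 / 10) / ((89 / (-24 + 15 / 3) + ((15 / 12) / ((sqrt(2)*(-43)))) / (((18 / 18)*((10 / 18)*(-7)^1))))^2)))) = 1335*sqrt(2) / 331702 + 15842771214491 / 45528089712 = 347.98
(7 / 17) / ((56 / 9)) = 9 / 136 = 0.07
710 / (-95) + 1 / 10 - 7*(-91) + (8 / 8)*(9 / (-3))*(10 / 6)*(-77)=192779 / 190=1014.63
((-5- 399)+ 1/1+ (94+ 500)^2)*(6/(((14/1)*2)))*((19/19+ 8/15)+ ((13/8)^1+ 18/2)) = 514199747/560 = 918213.83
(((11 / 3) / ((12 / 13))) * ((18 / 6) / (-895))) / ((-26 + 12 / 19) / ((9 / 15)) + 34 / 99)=6897 / 21723440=0.00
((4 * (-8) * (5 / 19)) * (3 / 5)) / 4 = -1.26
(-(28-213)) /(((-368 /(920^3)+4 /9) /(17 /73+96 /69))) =417721860000 /617871343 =676.07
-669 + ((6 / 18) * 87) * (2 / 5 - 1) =-3432 / 5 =-686.40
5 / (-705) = -1 / 141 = -0.01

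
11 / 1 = 11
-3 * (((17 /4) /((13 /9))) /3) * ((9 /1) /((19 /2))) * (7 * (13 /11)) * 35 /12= -112455 /1672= -67.26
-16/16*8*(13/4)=-26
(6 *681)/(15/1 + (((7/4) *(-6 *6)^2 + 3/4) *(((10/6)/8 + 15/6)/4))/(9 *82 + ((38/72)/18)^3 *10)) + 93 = 14608999290447/43975665805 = 332.21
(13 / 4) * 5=65 / 4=16.25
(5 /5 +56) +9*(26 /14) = 516 /7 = 73.71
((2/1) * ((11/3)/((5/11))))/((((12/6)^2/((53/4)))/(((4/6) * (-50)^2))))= 801625/9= 89069.44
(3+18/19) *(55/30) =275/38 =7.24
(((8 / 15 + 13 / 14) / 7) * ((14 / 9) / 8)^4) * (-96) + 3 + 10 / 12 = 1996997 / 524880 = 3.80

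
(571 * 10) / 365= 1142 / 73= 15.64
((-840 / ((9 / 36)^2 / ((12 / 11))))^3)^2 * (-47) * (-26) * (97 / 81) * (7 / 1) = 180276471807579906183782203392000000 / 1771561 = 101761368537453639013154100000.00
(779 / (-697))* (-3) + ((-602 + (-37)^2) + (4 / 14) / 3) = 275050 / 357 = 770.45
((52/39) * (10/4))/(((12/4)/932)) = 9320/9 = 1035.56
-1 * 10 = -10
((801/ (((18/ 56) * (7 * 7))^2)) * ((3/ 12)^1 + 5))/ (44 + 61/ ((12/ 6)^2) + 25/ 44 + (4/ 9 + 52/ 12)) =11748/ 44765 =0.26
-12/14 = -6/7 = -0.86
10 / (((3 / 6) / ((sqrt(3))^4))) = 180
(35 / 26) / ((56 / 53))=1.27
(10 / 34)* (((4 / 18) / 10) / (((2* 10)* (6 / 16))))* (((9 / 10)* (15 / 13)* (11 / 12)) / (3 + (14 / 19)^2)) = 3971 / 16959540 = 0.00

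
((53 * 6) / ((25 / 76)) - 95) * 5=21793 / 5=4358.60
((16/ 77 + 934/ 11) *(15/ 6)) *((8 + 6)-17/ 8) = 1556575/ 616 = 2526.91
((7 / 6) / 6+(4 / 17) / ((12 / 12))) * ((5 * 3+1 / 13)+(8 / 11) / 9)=1282651 / 196911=6.51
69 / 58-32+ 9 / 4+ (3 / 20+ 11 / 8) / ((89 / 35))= -577331 / 20648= -27.96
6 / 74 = 3 / 37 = 0.08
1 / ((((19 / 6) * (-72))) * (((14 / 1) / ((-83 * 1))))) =0.03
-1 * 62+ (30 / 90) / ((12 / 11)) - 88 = -5389 / 36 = -149.69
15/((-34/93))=-1395/34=-41.03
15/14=1.07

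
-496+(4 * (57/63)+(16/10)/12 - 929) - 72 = -156791/105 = -1493.25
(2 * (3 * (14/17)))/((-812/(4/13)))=-12/6409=-0.00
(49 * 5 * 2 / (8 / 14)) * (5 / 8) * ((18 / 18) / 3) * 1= 8575 / 48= 178.65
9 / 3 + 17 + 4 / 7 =144 / 7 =20.57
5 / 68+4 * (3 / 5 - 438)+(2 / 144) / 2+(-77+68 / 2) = -21940439 / 12240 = -1792.52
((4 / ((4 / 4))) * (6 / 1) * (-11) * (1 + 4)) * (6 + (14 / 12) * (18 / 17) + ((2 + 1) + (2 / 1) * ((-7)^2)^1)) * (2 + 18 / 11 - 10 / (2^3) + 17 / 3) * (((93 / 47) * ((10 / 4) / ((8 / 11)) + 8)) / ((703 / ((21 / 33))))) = -145634135850 / 6178667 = -23570.48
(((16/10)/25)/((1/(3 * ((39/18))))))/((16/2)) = 13/250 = 0.05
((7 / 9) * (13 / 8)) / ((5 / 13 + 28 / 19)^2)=5551819 / 15169032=0.37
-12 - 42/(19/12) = -732/19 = -38.53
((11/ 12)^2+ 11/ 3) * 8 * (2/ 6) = 649/ 54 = 12.02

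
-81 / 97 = -0.84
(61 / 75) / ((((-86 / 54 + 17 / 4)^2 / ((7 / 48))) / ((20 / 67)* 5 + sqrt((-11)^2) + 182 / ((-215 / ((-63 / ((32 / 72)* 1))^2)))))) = -9677831916213 / 33900727000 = -285.48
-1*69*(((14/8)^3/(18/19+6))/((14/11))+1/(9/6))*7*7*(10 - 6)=-17213.16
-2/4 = -1/2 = -0.50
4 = 4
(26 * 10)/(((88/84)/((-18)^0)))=2730/11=248.18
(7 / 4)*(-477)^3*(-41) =7787123142.75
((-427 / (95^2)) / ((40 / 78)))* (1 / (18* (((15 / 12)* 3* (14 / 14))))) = -5551 / 4061250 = -0.00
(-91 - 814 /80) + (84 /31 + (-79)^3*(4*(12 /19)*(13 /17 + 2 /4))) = -630971584851 /400520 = -1575380.97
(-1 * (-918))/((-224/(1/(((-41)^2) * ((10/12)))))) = -1377/470680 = -0.00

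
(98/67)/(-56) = -7/268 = -0.03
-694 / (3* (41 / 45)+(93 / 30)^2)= -56.22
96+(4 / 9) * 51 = 356 / 3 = 118.67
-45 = -45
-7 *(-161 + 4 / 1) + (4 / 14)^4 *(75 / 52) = 34303387 / 31213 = 1099.01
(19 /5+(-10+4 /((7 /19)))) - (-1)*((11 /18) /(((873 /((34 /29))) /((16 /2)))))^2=8462547636827 /1817094636315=4.66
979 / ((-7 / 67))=-65593 / 7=-9370.43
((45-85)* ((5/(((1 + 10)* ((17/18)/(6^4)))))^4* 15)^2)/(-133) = 308334837900071739442115631277670400000000000/198876969370964408293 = 1550379809564253821455305.00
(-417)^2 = 173889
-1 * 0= 0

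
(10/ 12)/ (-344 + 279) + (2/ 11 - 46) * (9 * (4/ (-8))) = 176893/ 858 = 206.17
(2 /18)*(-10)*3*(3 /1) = -10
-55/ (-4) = 55/ 4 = 13.75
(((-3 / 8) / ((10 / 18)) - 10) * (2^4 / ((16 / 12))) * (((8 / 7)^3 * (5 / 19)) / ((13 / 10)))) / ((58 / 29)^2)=-117120 / 12103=-9.68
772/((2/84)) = 32424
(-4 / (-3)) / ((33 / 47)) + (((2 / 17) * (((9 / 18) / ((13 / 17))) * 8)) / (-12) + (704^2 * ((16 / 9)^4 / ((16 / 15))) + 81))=1451506752115 / 312741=4641242.28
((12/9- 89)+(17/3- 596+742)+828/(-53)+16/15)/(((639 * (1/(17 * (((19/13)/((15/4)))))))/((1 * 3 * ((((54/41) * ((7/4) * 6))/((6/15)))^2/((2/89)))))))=6727378056966/82232839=81808.90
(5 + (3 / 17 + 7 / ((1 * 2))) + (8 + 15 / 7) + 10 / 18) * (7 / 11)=41501 / 3366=12.33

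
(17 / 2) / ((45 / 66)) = 187 / 15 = 12.47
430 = 430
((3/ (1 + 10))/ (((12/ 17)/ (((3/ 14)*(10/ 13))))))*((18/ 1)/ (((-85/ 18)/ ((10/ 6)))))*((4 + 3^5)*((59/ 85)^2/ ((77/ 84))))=-64287108/ 1223915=-52.53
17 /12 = 1.42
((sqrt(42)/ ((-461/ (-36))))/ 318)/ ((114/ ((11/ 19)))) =11*sqrt(42)/ 8820313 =0.00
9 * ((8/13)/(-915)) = -24/3965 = -0.01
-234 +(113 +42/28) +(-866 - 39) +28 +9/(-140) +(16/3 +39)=-952.23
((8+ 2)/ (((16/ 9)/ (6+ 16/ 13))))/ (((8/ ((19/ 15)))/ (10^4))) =64399.04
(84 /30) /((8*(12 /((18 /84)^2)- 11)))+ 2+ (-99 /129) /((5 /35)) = -2176997 /645860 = -3.37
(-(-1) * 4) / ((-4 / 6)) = -6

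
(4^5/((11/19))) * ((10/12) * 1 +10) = 632320/33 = 19161.21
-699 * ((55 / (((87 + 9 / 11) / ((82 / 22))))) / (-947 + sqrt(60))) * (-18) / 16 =-1.95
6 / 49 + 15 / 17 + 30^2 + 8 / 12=2253277 / 2499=901.67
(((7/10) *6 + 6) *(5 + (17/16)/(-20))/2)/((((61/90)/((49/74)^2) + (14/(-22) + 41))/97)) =1861444876599/31877873920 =58.39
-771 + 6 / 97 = -74781 / 97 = -770.94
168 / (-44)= -42 / 11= -3.82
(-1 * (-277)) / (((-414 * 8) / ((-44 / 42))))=3047 / 34776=0.09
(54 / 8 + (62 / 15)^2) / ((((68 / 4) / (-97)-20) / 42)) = -49.62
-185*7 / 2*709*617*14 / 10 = -793102289 / 2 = -396551144.50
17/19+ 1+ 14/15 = 806/285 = 2.83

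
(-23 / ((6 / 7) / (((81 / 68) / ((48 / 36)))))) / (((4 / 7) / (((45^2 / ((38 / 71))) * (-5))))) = 65623942125 / 82688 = 793633.20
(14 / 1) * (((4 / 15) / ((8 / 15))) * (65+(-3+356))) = 2926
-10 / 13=-0.77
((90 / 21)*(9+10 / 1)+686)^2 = 28858384 / 49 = 588946.61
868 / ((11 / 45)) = 39060 / 11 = 3550.91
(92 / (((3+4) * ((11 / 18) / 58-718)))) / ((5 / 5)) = -96048 / 5247067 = -0.02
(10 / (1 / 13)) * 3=390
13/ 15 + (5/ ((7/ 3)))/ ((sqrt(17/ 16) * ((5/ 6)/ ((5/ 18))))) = 20 * sqrt(17)/ 119 + 13/ 15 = 1.56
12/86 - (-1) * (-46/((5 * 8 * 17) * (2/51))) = -2727/1720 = -1.59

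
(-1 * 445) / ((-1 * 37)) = 445 / 37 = 12.03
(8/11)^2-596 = -72052/121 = -595.47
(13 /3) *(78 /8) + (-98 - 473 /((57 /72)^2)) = -1170295 /1444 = -810.45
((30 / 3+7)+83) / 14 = 50 / 7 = 7.14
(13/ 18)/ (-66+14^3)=1/ 3708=0.00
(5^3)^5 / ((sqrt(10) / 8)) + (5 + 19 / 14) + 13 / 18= 446 / 63 + 24414062500*sqrt(10)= 77204044444.78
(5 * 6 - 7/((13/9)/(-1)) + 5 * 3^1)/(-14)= -324/91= -3.56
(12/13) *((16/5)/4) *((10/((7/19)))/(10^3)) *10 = 456/2275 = 0.20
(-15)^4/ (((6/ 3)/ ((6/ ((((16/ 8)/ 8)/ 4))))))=2430000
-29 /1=-29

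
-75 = -75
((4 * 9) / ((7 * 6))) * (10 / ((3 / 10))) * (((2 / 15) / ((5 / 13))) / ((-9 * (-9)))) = 208 / 1701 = 0.12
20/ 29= 0.69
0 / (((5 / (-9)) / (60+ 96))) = 0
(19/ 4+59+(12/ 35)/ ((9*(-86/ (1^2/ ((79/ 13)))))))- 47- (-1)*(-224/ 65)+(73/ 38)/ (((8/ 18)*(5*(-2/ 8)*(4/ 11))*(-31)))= 59475521281/ 4369819272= 13.61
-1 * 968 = -968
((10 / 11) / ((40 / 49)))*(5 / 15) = 0.37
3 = 3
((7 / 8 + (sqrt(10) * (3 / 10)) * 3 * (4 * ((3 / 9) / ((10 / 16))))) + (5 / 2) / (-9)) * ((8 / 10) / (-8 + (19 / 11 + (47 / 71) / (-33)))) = -56232 * sqrt(10) / 230375 - 33583 / 442320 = -0.85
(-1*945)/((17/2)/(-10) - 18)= 18900/377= 50.13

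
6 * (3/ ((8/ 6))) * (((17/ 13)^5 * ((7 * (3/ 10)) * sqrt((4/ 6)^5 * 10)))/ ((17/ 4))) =14031528 * sqrt(15)/ 1856465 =29.27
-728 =-728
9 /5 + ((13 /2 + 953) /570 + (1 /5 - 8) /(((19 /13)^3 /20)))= -19130389 /411540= -46.48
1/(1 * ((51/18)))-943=-16025/17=-942.65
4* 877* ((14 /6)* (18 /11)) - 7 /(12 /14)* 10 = 439313 /33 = 13312.52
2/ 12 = 1/ 6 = 0.17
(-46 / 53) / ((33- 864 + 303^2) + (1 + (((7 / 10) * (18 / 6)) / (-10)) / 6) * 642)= -4600 / 485466909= -0.00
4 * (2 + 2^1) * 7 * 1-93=19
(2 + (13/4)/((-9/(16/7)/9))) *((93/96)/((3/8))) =-589/42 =-14.02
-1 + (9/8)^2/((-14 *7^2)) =-43985/43904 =-1.00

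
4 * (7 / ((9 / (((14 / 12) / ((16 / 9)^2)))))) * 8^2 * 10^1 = 735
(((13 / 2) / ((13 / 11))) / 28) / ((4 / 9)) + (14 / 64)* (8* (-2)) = -685 / 224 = -3.06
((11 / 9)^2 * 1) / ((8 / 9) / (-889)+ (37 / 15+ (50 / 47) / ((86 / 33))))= 1086984745 / 2091181896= 0.52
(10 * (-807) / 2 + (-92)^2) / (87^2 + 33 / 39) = 57577 / 98408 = 0.59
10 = 10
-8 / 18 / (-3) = 0.15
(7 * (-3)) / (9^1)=-7 / 3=-2.33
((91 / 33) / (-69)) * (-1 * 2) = 182 / 2277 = 0.08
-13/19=-0.68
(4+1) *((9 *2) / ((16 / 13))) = 585 / 8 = 73.12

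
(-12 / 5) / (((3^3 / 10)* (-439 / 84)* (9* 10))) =112 / 59265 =0.00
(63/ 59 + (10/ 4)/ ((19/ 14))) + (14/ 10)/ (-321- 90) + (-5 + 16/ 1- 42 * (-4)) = 419049808/ 2303655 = 181.91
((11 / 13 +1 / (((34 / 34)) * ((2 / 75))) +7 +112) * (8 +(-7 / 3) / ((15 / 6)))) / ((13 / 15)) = 216823 / 169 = 1282.98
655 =655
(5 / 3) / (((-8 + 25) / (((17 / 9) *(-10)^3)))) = -5000 / 27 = -185.19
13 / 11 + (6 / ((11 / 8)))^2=2447 / 121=20.22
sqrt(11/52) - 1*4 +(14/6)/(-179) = -2155/537 +sqrt(143)/26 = -3.55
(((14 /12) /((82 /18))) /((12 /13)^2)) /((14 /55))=9295 /7872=1.18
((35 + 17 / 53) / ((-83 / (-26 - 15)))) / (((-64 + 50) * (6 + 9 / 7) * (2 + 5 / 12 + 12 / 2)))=-153504 / 7553083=-0.02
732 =732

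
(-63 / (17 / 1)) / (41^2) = -63 / 28577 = -0.00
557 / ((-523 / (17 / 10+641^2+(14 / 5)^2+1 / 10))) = -5721652162 / 13075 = -437602.46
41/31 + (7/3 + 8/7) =3124/651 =4.80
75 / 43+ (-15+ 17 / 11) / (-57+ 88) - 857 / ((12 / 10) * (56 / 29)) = -1815642799 / 4926768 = -368.53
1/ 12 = 0.08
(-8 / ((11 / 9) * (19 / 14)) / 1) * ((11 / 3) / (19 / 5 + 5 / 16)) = -3840 / 893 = -4.30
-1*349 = -349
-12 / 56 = -0.21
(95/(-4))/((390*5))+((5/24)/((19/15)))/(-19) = -5867/281580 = -0.02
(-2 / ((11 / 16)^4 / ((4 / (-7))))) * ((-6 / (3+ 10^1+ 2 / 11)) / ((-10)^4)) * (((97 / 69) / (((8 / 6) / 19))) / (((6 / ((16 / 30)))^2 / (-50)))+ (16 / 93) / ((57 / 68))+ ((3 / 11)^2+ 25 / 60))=62805814525952 / 37369421979553125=0.00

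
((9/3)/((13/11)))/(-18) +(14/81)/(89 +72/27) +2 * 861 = 332405239/193050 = 1721.86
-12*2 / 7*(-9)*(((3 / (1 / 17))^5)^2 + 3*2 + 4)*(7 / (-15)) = -8571054515588136792 / 5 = -1714210903117627358.40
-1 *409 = -409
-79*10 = -790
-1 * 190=-190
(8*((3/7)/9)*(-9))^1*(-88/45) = 704/105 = 6.70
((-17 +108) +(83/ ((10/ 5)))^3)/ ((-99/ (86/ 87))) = -24618145/ 34452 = -714.56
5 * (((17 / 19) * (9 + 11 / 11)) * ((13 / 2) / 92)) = 5525 / 1748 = 3.16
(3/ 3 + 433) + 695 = 1129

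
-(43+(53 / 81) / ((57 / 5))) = -198796 / 4617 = -43.06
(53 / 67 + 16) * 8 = 134.33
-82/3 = -27.33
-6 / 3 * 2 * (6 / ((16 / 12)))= -18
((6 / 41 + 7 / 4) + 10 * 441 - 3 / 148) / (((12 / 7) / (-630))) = -2459609880 / 1517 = -1621364.46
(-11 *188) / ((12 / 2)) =-1034 / 3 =-344.67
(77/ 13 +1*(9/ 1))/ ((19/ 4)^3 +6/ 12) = 12416/ 89583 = 0.14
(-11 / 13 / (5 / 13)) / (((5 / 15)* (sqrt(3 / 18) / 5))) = -33* sqrt(6) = -80.83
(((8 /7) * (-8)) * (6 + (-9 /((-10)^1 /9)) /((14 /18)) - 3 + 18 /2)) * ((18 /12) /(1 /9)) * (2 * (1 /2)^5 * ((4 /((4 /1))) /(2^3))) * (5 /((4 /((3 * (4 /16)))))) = -127089 /6272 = -20.26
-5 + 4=-1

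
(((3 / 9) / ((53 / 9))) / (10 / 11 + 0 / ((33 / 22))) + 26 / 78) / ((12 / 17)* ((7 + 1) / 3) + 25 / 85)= 289 / 1590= 0.18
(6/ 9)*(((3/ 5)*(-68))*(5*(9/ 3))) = -408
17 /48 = 0.35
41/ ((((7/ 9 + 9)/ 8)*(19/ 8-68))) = -984/ 1925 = -0.51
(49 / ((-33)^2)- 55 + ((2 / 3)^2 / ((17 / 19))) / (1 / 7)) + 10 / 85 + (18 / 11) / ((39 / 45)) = -1322934 / 26741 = -49.47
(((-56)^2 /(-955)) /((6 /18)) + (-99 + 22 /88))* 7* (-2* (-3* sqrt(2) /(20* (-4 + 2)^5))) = 8711997* sqrt(2) /1222400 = 10.08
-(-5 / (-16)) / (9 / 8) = -5 / 18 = -0.28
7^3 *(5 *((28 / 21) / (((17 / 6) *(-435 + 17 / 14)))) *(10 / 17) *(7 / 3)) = -13445600 / 5265291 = -2.55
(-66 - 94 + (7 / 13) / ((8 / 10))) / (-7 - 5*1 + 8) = 8285 / 208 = 39.83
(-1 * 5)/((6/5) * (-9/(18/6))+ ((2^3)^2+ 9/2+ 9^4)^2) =-100/879005333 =-0.00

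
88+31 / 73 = 6455 / 73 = 88.42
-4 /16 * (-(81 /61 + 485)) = 14833 /122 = 121.58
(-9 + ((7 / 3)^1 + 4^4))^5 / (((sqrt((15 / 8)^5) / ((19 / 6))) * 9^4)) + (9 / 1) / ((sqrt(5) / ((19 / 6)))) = 57 * sqrt(5) / 10 + 284735465352921088 * sqrt(30) / 16142520375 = 96611962.85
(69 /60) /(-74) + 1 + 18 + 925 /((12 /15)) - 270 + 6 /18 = 4020721 /4440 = 905.57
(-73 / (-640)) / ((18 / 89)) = 6497 / 11520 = 0.56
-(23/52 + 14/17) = -1119/884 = -1.27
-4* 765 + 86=-2974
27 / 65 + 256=16667 / 65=256.42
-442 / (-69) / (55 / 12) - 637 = -804037 / 1265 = -635.60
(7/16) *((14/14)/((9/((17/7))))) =17/144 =0.12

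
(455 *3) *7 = 9555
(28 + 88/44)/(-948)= -5/158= -0.03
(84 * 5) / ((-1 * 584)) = -105 / 146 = -0.72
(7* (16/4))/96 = 7/24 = 0.29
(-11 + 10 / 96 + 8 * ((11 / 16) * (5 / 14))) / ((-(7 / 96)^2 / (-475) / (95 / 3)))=-25267895.04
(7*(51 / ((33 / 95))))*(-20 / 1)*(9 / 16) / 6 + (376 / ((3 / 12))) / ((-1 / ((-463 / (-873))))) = -209317951 / 76824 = -2724.64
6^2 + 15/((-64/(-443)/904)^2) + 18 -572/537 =587321181.29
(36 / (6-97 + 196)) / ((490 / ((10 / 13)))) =12 / 22295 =0.00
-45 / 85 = -9 / 17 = -0.53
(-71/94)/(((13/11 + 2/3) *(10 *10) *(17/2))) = -2343/4873900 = -0.00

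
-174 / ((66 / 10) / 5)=-1450 / 11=-131.82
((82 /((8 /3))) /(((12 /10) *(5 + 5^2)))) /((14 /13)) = 533 /672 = 0.79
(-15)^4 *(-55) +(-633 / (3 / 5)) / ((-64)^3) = -729907198945 / 262144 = -2784375.00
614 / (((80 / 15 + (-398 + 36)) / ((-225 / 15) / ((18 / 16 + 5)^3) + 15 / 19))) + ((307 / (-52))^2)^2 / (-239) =-2645681968996388369 / 417962091953905408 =-6.33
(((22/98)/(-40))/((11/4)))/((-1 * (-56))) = -1/27440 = -0.00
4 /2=2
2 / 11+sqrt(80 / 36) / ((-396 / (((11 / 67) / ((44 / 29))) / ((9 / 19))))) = 2 / 11 - 551* sqrt(5) / 1432728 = 0.18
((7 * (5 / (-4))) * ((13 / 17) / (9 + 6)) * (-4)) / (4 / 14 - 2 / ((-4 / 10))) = 637 / 1887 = 0.34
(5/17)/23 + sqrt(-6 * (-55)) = 5/391 + sqrt(330) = 18.18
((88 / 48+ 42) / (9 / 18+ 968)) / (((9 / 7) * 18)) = 1841 / 941382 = 0.00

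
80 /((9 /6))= 160 /3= 53.33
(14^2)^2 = 38416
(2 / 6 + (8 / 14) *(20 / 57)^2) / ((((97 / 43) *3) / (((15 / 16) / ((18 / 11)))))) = 0.03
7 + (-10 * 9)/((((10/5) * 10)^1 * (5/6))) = 8/5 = 1.60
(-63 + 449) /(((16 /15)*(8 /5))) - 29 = 12619 /64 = 197.17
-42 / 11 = -3.82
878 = 878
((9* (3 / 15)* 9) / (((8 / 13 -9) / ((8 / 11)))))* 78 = -109.60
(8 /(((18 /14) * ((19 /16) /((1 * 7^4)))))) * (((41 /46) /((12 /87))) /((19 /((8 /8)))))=319736368 /74727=4278.73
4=4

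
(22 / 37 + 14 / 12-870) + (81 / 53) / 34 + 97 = -77127862 / 100011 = -771.19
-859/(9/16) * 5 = -68720/9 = -7635.56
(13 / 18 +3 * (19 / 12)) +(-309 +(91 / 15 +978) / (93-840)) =-13663159 / 44820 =-304.85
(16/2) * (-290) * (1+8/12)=-11600/3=-3866.67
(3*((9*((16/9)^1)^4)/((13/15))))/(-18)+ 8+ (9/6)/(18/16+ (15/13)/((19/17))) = -8.59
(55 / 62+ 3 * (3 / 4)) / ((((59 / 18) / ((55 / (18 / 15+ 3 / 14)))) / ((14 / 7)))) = 136150 / 1829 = 74.44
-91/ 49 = -13/ 7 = -1.86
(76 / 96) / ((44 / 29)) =0.52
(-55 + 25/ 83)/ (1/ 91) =-413140/ 83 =-4977.59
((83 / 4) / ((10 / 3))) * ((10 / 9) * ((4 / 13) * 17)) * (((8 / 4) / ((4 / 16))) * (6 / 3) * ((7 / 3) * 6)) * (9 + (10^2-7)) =10746176 / 13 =826628.92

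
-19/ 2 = -9.50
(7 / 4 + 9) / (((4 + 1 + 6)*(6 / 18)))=129 / 44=2.93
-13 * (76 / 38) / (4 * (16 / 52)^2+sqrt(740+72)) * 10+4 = 23890476 / 5796859 - 3712930 * sqrt(203) / 5796859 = -5.00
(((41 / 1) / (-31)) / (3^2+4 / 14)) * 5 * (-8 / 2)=1148 / 403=2.85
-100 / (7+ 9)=-25 / 4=-6.25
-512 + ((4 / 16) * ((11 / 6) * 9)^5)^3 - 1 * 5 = 28581116437370460.66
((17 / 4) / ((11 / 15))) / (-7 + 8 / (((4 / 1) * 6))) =-153 / 176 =-0.87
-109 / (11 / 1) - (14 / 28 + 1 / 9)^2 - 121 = -467891 / 3564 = -131.28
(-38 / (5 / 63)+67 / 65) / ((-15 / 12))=24844 / 65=382.22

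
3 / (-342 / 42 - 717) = -7 / 1692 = -0.00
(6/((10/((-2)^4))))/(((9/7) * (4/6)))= 56/5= 11.20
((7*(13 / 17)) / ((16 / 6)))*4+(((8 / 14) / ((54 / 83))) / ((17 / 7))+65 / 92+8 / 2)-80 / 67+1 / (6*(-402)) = 251323 / 21114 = 11.90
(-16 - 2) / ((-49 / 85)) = 1530 / 49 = 31.22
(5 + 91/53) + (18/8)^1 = 1901/212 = 8.97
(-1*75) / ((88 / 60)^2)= -16875 / 484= -34.87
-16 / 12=-4 / 3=-1.33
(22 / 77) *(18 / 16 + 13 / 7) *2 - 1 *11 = -911 / 98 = -9.30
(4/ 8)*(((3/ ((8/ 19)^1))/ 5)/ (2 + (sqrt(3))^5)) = -57/ 9560 + 513*sqrt(3)/ 19120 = 0.04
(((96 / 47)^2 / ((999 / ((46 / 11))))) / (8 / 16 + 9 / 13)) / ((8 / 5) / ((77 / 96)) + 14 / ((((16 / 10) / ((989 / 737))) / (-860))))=-2871930880 / 1979545222883811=-0.00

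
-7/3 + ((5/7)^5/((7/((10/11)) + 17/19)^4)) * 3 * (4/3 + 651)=-812719293504152929/358555339059815541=-2.27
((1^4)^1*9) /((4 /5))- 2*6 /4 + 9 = 69 /4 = 17.25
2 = 2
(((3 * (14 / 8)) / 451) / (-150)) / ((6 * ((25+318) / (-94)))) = 47 / 13259400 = 0.00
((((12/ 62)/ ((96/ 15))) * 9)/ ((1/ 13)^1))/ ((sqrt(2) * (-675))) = -13 * sqrt(2)/ 4960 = -0.00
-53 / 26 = -2.04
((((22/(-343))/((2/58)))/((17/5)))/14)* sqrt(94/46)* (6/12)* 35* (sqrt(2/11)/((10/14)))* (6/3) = -145* sqrt(23782)/19159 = -1.17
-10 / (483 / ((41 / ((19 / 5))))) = -2050 / 9177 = -0.22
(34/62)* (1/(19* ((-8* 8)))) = -17/37696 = -0.00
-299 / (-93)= 299 / 93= 3.22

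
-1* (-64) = 64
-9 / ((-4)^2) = -9 / 16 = -0.56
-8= -8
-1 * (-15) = 15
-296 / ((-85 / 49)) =14504 / 85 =170.64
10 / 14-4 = -23 / 7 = -3.29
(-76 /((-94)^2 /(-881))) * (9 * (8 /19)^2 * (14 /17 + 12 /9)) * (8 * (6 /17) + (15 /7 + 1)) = 13210771200 /84907333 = 155.59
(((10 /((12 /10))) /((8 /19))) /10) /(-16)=-95 /768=-0.12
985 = 985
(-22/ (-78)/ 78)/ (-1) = -11/ 3042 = -0.00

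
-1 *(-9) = 9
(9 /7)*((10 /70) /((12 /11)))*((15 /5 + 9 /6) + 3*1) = 495 /392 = 1.26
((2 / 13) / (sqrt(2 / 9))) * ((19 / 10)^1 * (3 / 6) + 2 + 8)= 657 * sqrt(2) / 260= 3.57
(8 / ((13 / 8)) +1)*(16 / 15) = 1232 / 195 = 6.32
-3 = -3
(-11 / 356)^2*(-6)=-363 / 63368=-0.01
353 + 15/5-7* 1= 349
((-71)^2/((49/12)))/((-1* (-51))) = 20164/833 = 24.21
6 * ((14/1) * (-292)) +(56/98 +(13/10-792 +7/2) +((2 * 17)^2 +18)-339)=-856787/35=-24479.63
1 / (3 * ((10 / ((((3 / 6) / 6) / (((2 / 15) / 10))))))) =5 / 24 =0.21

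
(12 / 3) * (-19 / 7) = -76 / 7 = -10.86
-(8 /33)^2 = -64 /1089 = -0.06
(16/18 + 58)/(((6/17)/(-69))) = -103615/9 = -11512.78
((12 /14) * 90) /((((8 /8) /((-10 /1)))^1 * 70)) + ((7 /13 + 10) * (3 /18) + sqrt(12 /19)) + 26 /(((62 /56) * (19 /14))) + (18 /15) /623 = 2 * sqrt(57) /19 + 8056029509 /1001765310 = 8.84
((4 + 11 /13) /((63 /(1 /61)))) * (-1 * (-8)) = 0.01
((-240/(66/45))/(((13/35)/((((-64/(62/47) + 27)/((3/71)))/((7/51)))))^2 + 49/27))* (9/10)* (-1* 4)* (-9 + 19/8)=-9390762859980283875/4366816962569974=-2150.48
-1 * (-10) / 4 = 5 / 2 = 2.50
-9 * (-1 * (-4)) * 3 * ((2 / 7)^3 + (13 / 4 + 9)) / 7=-454653 / 2401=-189.36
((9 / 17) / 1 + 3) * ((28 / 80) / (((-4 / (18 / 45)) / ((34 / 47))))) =-21 / 235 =-0.09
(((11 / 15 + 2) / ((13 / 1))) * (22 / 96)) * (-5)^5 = -281875 / 1872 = -150.57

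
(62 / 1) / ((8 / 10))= 155 / 2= 77.50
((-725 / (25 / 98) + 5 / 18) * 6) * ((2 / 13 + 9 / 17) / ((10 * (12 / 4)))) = -7723801 / 19890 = -388.33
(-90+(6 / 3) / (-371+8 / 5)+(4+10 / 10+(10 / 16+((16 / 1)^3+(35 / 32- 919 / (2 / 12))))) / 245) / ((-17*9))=1386733967 / 2215513440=0.63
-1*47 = -47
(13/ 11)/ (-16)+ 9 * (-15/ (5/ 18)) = -85549/ 176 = -486.07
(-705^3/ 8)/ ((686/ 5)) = -1752013125/ 5488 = -319244.37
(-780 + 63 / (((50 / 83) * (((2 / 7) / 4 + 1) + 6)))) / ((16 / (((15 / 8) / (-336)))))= 210433 / 788480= 0.27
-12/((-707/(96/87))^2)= -12288/420373009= -0.00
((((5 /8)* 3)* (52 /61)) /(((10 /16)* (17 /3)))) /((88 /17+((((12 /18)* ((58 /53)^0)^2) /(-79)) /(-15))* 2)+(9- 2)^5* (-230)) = -831870 /7125343736981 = -0.00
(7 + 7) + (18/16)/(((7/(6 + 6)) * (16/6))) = 1649/112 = 14.72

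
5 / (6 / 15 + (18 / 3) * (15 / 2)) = 25 / 227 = 0.11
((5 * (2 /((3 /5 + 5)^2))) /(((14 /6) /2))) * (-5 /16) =-1875 /21952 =-0.09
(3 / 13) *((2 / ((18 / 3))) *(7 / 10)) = 7 / 130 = 0.05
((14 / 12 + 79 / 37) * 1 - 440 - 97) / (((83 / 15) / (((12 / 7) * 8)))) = -28435440 / 21497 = -1322.76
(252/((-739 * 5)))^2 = 63504/13653025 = 0.00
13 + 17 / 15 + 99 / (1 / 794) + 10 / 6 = 393109 / 5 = 78621.80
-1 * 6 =-6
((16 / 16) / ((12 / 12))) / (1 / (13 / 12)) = 13 / 12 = 1.08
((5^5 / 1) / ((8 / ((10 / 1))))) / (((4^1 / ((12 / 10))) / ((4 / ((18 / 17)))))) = 53125 / 12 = 4427.08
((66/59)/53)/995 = 66/3111365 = 0.00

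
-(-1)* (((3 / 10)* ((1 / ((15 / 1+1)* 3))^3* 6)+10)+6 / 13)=8355853 / 798720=10.46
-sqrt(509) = -22.56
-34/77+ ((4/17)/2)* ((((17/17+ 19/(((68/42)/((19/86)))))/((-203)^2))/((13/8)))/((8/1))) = -64671334561/146461813498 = -0.44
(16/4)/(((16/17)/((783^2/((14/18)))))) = 93802617/28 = 3350093.46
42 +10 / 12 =257 / 6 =42.83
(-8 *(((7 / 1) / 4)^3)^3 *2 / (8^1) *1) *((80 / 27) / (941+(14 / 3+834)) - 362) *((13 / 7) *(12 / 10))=651788479861883 / 2624225280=248373.68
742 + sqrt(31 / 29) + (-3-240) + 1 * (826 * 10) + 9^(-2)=sqrt(899) / 29 + 709480 / 81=8760.05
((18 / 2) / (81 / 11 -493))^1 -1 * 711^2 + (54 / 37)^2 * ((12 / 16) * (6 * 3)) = -3696765008517 / 7313198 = -505492.26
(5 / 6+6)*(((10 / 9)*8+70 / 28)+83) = 69659 / 108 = 644.99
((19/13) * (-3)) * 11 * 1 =-627/13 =-48.23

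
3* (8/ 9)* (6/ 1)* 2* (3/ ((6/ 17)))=272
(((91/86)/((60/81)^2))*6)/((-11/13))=-2587221/189200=-13.67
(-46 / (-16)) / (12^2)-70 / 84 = -937 / 1152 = -0.81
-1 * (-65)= 65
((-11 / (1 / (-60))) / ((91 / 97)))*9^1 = 576180 / 91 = 6331.65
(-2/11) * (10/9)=-20/99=-0.20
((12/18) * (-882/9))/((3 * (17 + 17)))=-98/153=-0.64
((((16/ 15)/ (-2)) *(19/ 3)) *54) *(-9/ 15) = 2736/ 25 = 109.44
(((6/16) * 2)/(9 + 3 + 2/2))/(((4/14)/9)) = 189/104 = 1.82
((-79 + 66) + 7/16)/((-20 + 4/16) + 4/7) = 0.66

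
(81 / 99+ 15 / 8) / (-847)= -237 / 74536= -0.00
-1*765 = -765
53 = 53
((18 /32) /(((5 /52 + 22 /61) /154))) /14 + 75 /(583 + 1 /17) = 1039089 /75992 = 13.67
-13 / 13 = -1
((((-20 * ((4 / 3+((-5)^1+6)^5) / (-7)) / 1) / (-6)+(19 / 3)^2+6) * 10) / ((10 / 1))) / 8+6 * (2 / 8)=57 / 8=7.12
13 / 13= 1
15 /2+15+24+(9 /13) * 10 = 53.42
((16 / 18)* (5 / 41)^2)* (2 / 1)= 400 / 15129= 0.03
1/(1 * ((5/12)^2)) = 144/25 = 5.76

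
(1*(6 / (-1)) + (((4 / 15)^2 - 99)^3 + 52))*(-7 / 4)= 77195921258603 / 45562500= 1694286.34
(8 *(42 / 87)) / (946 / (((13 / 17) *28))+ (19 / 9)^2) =1651104 / 20793667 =0.08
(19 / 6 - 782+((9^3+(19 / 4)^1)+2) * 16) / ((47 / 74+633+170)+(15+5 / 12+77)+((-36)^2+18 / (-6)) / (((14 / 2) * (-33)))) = 12.35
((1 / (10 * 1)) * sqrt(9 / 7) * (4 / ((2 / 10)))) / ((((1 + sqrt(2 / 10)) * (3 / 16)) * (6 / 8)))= -32 * sqrt(35) / 21 + 160 * sqrt(7) / 21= 11.14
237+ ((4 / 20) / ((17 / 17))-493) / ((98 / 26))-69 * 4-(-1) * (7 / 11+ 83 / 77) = -5881 / 35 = -168.03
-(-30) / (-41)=-30 / 41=-0.73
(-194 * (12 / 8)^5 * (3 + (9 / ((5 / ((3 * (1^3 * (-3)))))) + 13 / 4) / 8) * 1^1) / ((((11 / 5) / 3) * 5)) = -15627573 / 28160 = -554.96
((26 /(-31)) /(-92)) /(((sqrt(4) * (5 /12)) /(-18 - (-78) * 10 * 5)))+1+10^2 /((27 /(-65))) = -18988499 /96255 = -197.27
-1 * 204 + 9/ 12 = -813/ 4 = -203.25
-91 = -91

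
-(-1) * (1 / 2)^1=1 / 2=0.50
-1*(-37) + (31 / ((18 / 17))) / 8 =5855 / 144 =40.66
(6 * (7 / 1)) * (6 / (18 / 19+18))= 133 / 10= 13.30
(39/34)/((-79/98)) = -1911/1343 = -1.42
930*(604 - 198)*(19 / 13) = 7174020 / 13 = 551847.69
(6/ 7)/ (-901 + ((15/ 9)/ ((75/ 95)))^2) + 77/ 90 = 977461/ 1143765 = 0.85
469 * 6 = 2814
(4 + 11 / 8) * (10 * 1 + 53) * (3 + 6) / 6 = 507.94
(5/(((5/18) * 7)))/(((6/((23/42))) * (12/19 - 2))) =-437/2548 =-0.17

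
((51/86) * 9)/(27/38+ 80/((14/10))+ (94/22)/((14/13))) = 0.09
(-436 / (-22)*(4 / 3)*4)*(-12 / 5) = -13952 / 55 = -253.67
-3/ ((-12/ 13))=13/ 4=3.25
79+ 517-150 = 446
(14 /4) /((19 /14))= 49 /19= 2.58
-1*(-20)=20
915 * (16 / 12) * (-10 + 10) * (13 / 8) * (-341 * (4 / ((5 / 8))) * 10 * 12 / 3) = 0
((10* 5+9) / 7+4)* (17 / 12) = 493 / 28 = 17.61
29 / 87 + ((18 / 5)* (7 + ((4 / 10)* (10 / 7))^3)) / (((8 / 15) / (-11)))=-2194943 / 4116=-533.27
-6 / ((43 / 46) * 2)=-138 / 43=-3.21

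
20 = 20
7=7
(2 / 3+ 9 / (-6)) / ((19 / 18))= -15 / 19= -0.79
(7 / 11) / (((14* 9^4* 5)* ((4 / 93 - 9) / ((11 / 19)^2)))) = -341 / 6576593310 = -0.00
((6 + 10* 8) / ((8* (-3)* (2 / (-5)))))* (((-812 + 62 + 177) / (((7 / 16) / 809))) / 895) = -13288634 / 1253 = -10605.45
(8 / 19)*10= 80 / 19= 4.21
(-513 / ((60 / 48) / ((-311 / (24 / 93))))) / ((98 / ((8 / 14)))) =4945833 / 1715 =2883.87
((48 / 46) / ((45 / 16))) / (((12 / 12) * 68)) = 32 / 5865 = 0.01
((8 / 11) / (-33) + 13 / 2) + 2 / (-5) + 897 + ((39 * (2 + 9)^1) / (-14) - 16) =10881008 / 12705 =856.44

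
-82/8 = -41/4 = -10.25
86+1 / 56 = 4817 / 56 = 86.02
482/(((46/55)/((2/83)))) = 26510/1909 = 13.89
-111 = -111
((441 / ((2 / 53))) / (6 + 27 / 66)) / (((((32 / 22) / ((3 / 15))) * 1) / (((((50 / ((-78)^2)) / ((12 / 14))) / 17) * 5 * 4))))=54991475 / 19444464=2.83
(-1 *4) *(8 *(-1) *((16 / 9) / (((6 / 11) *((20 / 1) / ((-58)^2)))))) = 2368256 / 135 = 17542.64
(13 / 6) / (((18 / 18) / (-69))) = -299 / 2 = -149.50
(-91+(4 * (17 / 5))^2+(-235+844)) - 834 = -3276 / 25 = -131.04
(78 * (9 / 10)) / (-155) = -0.45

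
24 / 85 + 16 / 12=412 / 255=1.62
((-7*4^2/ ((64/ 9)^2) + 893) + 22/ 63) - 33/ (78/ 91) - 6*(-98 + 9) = 22363639/ 16128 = 1386.63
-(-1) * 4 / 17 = 4 / 17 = 0.24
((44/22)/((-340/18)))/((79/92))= -828/6715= -0.12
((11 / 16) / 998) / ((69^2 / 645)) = 2365 / 25341216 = 0.00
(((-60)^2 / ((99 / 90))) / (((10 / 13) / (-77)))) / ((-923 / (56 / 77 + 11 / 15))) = 404880 / 781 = 518.41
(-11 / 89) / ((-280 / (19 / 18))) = 209 / 448560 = 0.00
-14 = -14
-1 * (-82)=82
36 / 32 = 9 / 8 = 1.12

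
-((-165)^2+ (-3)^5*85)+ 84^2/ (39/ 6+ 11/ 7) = -643626/ 113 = -5695.81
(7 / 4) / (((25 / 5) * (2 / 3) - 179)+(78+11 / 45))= -315 / 17536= -0.02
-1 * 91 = -91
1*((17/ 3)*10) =170/ 3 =56.67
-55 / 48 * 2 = -55 / 24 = -2.29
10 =10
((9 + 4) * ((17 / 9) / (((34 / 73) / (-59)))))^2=3134992081 / 324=9675901.48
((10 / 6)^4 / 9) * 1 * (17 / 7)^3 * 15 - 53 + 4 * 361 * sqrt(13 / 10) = 10935628 / 83349 + 722 * sqrt(130) / 5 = 1777.62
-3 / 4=-0.75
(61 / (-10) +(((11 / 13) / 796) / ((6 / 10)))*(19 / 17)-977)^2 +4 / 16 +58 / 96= 1682392161277520209 / 1740737196900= 966482.57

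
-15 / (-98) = 15 / 98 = 0.15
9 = 9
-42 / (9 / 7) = -98 / 3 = -32.67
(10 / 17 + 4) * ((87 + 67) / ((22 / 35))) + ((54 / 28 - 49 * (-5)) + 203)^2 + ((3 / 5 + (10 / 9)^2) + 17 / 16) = 1098799068649 / 5397840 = 203562.73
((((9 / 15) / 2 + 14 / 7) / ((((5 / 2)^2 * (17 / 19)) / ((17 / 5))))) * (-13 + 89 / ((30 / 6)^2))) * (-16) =3300224 / 15625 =211.21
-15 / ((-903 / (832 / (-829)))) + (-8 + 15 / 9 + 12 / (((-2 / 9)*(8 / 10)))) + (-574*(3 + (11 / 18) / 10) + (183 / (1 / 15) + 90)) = 11274531136 / 11228805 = 1004.07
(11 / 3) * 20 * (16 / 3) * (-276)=-323840 / 3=-107946.67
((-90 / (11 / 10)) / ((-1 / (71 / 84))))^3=150993703125 / 456533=330739.95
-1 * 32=-32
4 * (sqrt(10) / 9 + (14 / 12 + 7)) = 4 * sqrt(10) / 9 + 98 / 3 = 34.07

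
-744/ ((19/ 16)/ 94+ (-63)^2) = -1118976/ 5969395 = -0.19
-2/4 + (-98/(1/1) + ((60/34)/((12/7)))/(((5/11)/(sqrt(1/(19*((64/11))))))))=-197/2 + 77*sqrt(209)/5168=-98.28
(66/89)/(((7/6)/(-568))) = -224928/623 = -361.04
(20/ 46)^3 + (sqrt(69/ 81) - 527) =-6411009/ 12167 + sqrt(69)/ 9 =-525.99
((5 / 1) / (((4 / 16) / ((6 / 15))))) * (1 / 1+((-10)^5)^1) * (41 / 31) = -32799672 / 31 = -1058053.94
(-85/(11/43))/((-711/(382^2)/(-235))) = -125337771700/7821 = -16025798.71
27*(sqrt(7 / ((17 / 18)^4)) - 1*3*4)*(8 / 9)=-288+7776*sqrt(7) / 289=-216.81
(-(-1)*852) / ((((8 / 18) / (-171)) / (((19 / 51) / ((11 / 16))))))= -33217776 / 187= -177635.17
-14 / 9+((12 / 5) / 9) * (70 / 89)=-1078 / 801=-1.35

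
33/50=0.66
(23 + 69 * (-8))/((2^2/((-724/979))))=95749/979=97.80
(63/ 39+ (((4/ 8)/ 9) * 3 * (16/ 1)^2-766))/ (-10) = 28147/ 390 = 72.17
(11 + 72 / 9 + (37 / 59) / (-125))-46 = -199162 / 7375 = -27.01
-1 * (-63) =63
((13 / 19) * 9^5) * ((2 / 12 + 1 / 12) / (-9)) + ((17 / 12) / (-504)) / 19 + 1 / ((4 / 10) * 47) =-6060975271 / 5400864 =-1122.22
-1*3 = -3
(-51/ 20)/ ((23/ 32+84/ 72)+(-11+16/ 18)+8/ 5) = 0.38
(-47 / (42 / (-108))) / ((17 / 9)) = 7614 / 119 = 63.98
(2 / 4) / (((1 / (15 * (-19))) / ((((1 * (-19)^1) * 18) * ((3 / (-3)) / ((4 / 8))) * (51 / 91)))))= -4970970 / 91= -54626.04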